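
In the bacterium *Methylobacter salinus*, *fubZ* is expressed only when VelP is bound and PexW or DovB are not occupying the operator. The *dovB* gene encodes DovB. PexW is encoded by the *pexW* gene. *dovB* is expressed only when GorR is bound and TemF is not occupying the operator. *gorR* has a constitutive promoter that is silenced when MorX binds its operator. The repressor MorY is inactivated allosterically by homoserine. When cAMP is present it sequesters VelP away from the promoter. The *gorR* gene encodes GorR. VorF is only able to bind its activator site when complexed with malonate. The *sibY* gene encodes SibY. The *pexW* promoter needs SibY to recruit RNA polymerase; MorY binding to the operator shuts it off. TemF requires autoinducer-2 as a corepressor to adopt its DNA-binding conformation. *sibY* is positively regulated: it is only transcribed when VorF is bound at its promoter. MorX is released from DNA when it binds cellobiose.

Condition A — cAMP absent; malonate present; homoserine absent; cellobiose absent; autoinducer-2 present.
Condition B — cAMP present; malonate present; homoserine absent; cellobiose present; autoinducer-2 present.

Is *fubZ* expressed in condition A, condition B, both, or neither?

A only

Condition A:
cAMP is absent, so VelP is active.
Malonate is present, so VorF is active.
No repressor is bound and VorF is active, so *sibY* is transcribed.
So SibY is produced and active.
Homoserine is absent, so MorY is active.
With repressor MorY bound, *pexW* is not transcribed.
So PexW is not produced.
Cellobiose is absent, so MorX is active.
With repressor MorX bound, *gorR* is not transcribed.
So GorR is not produced.
Autoinducer-2 is present, so TemF is active.
With repressor TemF bound, *dovB* is not transcribed.
So DovB is not produced.
No repressor is bound and VelP is active, so *fubZ* is transcribed.
→ *fubZ* is ON in A.
Condition B:
cAMP is present, so VelP is inactive.
Malonate is present, so VorF is active.
No repressor is bound and VorF is active, so *sibY* is transcribed.
So SibY is produced and active.
Homoserine is absent, so MorY is active.
With repressor MorY bound, *pexW* is not transcribed.
So PexW is not produced.
Cellobiose is present, so MorX is inactive.
With no repressor bound, *gorR* is transcribed.
So GorR is produced and active.
Autoinducer-2 is present, so TemF is active.
With repressor TemF bound, *dovB* is not transcribed.
So DovB is not produced.
Required activator VelP is absent, so *fubZ* is not transcribed.
→ *fubZ* is OFF in B.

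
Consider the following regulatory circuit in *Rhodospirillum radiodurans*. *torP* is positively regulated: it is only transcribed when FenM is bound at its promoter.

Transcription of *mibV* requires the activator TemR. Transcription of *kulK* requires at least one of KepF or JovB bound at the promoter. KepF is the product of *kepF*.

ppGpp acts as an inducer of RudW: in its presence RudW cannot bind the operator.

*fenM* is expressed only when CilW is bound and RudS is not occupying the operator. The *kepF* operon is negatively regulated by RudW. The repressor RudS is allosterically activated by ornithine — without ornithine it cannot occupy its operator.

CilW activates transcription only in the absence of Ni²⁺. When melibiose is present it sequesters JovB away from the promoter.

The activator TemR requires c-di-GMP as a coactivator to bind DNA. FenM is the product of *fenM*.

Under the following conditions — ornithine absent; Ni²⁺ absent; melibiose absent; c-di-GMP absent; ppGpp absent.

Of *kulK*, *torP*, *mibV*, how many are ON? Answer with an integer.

2

ppGpp is absent, so RudW is active.
With repressor RudW bound, *kepF* is not transcribed.
So KepF is not produced.
Melibiose is absent, so JovB is active.
Activator JovB is present, so *kulK* is transcribed.
→ *kulK* is ON.
Ornithine is absent, so RudS is inactive.
Ni²⁺ is absent, so CilW is active.
No repressor is bound and CilW is active, so *fenM* is transcribed.
So FenM is produced and active.
No repressor is bound and FenM is active, so *torP* is transcribed.
→ *torP* is ON.
c-di-GMP is absent, so TemR is inactive.
Required activator TemR is absent, so *mibV* is not transcribed.
→ *mibV* is OFF.
2 of the 3 genes are transcribed.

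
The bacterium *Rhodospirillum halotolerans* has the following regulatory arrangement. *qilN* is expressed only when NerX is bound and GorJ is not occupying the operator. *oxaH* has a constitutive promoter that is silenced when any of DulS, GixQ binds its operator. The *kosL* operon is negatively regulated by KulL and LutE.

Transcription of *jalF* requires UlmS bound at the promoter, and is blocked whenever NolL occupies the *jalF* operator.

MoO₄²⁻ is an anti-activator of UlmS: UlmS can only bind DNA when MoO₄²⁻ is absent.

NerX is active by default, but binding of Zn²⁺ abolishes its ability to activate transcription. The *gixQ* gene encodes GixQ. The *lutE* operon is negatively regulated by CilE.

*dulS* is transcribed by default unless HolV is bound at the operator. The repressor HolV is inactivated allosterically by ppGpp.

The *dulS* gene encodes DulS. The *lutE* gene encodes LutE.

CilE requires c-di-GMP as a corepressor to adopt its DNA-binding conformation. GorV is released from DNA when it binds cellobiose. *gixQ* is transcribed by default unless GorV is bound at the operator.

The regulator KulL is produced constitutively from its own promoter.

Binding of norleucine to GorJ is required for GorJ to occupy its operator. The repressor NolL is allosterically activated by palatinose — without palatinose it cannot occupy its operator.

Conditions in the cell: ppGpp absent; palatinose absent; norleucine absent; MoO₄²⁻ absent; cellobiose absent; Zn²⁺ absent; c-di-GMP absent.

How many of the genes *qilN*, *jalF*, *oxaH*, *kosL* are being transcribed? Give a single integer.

Zn²⁺ is absent, so NerX is active.
Norleucine is absent, so GorJ is inactive.
No repressor is bound and NerX is active, so *qilN* is transcribed.
→ *qilN* is ON.
MoO₄²⁻ is absent, so UlmS is active.
Palatinose is absent, so NolL is inactive.
No repressor is bound and UlmS is active, so *jalF* is transcribed.
→ *jalF* is ON.
ppGpp is absent, so HolV is active.
With repressor HolV bound, *dulS* is not transcribed.
So DulS is not produced.
Cellobiose is absent, so GorV is active.
With repressor GorV bound, *gixQ* is not transcribed.
So GixQ is not produced.
With no repressor bound, *oxaH* is transcribed.
→ *oxaH* is ON.
KulL is produced constitutively and is active.
c-di-GMP is absent, so CilE is inactive.
With no repressor bound, *lutE* is transcribed.
So LutE is produced and active.
With repressor KulL bound, *kosL* is not transcribed.
→ *kosL* is OFF.
3 of the 4 genes are transcribed.

3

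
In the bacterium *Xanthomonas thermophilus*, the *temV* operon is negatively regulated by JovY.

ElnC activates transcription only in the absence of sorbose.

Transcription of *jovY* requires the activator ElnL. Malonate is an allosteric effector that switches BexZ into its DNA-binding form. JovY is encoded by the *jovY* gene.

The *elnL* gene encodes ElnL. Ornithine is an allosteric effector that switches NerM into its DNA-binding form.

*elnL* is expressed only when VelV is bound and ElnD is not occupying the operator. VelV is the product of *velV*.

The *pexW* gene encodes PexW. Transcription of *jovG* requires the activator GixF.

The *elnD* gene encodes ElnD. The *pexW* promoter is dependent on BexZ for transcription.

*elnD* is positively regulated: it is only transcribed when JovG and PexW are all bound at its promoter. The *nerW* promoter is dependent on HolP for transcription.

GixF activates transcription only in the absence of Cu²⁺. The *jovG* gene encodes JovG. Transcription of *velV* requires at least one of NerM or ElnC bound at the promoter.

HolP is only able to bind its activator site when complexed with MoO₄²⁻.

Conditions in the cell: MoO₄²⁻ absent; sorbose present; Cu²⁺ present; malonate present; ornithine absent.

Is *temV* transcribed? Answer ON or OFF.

ON

Cu²⁺ is present, so GixF is inactive.
Required activator GixF is absent, so *jovG* is not transcribed.
So JovG is not produced.
Malonate is present, so BexZ is active.
No repressor is bound and BexZ is active, so *pexW* is transcribed.
So PexW is produced and active.
Required activator JovG is absent, so *elnD* is not transcribed.
So ElnD is not produced.
Ornithine is absent, so NerM is inactive.
Sorbose is present, so ElnC is inactive.
No activator is available at the *velV* promoter, so *velV* is not transcribed.
So VelV is not produced.
Required activator VelV is absent, so *elnL* is not transcribed.
So ElnL is not produced.
Required activator ElnL is absent, so *jovY* is not transcribed.
So JovY is not produced.
With no repressor bound, *temV* is transcribed.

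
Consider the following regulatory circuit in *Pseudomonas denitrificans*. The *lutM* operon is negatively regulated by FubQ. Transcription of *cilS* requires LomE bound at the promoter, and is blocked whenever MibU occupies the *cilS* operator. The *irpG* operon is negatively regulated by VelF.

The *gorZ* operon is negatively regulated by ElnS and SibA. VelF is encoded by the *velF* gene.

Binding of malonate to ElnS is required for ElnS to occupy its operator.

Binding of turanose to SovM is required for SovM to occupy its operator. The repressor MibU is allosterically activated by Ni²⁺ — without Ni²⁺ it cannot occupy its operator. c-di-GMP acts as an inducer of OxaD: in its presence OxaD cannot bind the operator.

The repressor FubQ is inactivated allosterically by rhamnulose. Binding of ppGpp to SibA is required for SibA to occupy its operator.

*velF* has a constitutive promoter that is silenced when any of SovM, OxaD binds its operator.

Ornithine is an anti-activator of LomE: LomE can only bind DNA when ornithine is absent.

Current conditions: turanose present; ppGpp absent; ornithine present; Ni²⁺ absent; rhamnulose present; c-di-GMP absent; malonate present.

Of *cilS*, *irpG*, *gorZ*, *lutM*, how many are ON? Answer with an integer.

Ni²⁺ is absent, so MibU is inactive.
Ornithine is present, so LomE is inactive.
Required activator LomE is absent, so *cilS* is not transcribed.
→ *cilS* is OFF.
Turanose is present, so SovM is active.
c-di-GMP is absent, so OxaD is active.
With repressor SovM bound, *velF* is not transcribed.
So VelF is not produced.
With no repressor bound, *irpG* is transcribed.
→ *irpG* is ON.
Malonate is present, so ElnS is active.
ppGpp is absent, so SibA is inactive.
With repressor ElnS bound, *gorZ* is not transcribed.
→ *gorZ* is OFF.
Rhamnulose is present, so FubQ is inactive.
With no repressor bound, *lutM* is transcribed.
→ *lutM* is ON.
2 of the 4 genes are transcribed.

2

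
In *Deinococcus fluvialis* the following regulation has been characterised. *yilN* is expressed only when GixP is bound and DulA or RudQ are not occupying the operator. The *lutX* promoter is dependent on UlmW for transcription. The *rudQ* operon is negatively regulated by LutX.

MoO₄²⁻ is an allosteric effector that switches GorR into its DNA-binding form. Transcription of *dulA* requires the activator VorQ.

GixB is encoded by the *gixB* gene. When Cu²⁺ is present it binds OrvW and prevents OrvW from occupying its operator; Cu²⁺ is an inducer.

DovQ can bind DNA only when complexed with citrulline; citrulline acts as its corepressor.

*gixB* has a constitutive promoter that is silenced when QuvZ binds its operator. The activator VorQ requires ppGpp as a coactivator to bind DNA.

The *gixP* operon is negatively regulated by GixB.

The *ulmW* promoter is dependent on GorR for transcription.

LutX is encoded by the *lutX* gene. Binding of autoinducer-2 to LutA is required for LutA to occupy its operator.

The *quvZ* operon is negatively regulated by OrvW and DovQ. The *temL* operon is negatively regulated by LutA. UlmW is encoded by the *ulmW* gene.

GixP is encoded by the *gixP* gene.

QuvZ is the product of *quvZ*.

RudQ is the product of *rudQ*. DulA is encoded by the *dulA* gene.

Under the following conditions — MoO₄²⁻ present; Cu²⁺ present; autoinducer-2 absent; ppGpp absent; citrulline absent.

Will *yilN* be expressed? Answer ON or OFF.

ON

Cu²⁺ is present, so OrvW is inactive.
Citrulline is absent, so DovQ is inactive.
With no repressor bound, *quvZ* is transcribed.
So QuvZ is produced and active.
With repressor QuvZ bound, *gixB* is not transcribed.
So GixB is not produced.
With no repressor bound, *gixP* is transcribed.
So GixP is produced and active.
ppGpp is absent, so VorQ is inactive.
Required activator VorQ is absent, so *dulA* is not transcribed.
So DulA is not produced.
MoO₄²⁻ is present, so GorR is active.
No repressor is bound and GorR is active, so *ulmW* is transcribed.
So UlmW is produced and active.
No repressor is bound and UlmW is active, so *lutX* is transcribed.
So LutX is produced and active.
With repressor LutX bound, *rudQ* is not transcribed.
So RudQ is not produced.
No repressor is bound and GixP is active, so *yilN* is transcribed.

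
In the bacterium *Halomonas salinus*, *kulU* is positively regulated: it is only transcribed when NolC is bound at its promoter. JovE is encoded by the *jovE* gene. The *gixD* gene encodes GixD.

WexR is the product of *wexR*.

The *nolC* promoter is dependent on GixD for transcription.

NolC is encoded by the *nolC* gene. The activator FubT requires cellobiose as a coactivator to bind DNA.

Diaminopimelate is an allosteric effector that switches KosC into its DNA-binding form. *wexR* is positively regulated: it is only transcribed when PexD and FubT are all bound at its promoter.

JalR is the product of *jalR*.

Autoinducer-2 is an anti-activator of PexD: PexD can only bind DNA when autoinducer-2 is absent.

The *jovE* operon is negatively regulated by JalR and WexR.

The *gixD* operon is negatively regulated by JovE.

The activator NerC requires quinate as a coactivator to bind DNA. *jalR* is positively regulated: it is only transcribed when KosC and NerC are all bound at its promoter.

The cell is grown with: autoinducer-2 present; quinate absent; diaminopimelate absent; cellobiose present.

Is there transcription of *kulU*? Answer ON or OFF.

Diaminopimelate is absent, so KosC is inactive.
Quinate is absent, so NerC is inactive.
Required activator KosC is absent, so *jalR* is not transcribed.
So JalR is not produced.
Autoinducer-2 is present, so PexD is inactive.
Cellobiose is present, so FubT is active.
Required activator PexD is absent, so *wexR* is not transcribed.
So WexR is not produced.
With no repressor bound, *jovE* is transcribed.
So JovE is produced and active.
With repressor JovE bound, *gixD* is not transcribed.
So GixD is not produced.
Required activator GixD is absent, so *nolC* is not transcribed.
So NolC is not produced.
Required activator NolC is absent, so *kulU* is not transcribed.

OFF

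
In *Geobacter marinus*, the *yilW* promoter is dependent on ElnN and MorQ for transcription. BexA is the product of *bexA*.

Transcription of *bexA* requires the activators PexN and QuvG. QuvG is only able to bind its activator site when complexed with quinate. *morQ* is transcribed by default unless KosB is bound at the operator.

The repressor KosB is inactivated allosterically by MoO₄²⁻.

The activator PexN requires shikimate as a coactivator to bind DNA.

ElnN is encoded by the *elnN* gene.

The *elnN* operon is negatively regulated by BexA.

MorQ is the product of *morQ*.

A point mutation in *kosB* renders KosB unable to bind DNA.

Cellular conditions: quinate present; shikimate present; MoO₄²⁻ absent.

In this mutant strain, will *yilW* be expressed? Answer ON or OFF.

OFF

Shikimate is present, so PexN is active.
Quinate is present, so QuvG is active.
No repressor is bound and PexN and QuvG are active, so *bexA* is transcribed.
So BexA is produced and active.
With repressor BexA bound, *elnN* is not transcribed.
So ElnN is not produced.
KosB is non-functional in this strain, so it has no effect.
With no repressor bound, *morQ* is transcribed.
So MorQ is produced and active.
Required activator ElnN is absent, so *yilW* is not transcribed.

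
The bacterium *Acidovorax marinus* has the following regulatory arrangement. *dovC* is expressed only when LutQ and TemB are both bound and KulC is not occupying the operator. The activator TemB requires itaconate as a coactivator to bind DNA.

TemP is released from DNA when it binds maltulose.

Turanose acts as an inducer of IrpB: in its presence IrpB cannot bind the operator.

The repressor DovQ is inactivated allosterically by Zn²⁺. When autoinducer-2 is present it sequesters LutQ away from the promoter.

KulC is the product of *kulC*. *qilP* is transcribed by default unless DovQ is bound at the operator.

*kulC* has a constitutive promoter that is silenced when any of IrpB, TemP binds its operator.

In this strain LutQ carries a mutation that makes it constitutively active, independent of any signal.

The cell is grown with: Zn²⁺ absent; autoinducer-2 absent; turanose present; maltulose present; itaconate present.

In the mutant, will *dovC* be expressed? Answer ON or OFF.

OFF

LutQ is constitutively active in this strain.
Itaconate is present, so TemB is active.
Turanose is present, so IrpB is inactive.
Maltulose is present, so TemP is inactive.
With no repressor bound, *kulC* is transcribed.
So KulC is produced and active.
With repressor KulC bound, *dovC* is not transcribed.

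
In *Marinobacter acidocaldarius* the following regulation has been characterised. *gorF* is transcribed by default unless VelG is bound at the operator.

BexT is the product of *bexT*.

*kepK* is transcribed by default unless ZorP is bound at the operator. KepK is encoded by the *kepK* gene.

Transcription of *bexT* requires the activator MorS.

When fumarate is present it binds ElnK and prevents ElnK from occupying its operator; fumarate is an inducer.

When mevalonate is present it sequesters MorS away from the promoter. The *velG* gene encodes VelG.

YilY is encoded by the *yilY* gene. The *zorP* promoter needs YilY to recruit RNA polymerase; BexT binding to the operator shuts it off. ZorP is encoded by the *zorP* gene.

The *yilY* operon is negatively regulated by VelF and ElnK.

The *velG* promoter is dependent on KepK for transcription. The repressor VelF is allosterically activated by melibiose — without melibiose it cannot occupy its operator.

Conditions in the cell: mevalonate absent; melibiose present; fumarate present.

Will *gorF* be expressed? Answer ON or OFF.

Mevalonate is absent, so MorS is active.
No repressor is bound and MorS is active, so *bexT* is transcribed.
So BexT is produced and active.
Melibiose is present, so VelF is active.
Fumarate is present, so ElnK is inactive.
With repressor VelF bound, *yilY* is not transcribed.
So YilY is not produced.
With repressor BexT bound, *zorP* is not transcribed.
So ZorP is not produced.
With no repressor bound, *kepK* is transcribed.
So KepK is produced and active.
No repressor is bound and KepK is active, so *velG* is transcribed.
So VelG is produced and active.
With repressor VelG bound, *gorF* is not transcribed.

OFF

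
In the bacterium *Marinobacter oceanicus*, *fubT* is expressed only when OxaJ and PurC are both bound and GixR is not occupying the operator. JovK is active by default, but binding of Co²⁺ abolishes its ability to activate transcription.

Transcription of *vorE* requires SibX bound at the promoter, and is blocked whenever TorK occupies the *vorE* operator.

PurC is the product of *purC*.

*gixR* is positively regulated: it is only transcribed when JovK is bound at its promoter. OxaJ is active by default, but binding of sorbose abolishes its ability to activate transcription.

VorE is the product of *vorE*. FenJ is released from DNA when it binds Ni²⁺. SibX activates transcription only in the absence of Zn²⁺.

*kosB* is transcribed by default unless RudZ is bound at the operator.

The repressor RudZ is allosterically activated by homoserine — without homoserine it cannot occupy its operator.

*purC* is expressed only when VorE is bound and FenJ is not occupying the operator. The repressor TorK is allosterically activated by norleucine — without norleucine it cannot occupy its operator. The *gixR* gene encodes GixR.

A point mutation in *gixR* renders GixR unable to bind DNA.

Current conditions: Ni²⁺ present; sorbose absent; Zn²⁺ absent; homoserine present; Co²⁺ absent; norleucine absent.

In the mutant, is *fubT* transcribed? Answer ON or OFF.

ON

Sorbose is absent, so OxaJ is active.
Ni²⁺ is present, so FenJ is inactive.
Zn²⁺ is absent, so SibX is active.
Norleucine is absent, so TorK is inactive.
No repressor is bound and SibX is active, so *vorE* is transcribed.
So VorE is produced and active.
No repressor is bound and VorE is active, so *purC* is transcribed.
So PurC is produced and active.
GixR is non-functional in this strain, so it has no effect.
No repressor is bound and OxaJ and PurC are active, so *fubT* is transcribed.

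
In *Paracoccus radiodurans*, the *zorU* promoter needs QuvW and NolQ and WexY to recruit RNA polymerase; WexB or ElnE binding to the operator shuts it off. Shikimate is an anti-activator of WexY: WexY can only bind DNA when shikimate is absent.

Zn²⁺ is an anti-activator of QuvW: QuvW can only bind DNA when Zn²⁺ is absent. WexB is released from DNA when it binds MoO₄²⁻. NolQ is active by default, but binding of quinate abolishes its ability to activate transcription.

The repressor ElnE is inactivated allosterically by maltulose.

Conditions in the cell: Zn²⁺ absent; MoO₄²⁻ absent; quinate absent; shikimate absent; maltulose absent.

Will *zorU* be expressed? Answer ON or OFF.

OFF

Zn²⁺ is absent, so QuvW is active.
MoO₄²⁻ is absent, so WexB is active.
Maltulose is absent, so ElnE is active.
Quinate is absent, so NolQ is active.
Shikimate is absent, so WexY is active.
With repressor WexB bound, *zorU* is not transcribed.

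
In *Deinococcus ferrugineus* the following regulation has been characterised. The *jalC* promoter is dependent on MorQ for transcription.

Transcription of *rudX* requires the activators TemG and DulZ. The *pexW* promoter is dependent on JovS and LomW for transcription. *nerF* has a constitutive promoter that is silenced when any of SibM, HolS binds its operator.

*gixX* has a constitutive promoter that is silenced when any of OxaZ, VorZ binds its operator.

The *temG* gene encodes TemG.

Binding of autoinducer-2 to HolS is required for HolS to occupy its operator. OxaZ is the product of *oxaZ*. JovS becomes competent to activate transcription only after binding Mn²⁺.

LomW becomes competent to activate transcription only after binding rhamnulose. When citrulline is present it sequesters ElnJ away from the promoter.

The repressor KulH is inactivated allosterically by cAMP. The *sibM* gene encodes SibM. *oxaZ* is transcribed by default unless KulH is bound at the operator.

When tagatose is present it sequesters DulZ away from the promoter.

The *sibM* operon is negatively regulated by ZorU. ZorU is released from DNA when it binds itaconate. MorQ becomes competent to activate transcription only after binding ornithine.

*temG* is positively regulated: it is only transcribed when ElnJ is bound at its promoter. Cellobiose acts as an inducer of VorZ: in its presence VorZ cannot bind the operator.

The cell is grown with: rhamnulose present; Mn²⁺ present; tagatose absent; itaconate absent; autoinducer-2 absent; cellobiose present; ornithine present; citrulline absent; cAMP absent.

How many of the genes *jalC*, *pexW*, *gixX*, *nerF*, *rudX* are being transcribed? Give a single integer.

Ornithine is present, so MorQ is active.
No repressor is bound and MorQ is active, so *jalC* is transcribed.
→ *jalC* is ON.
Mn²⁺ is present, so JovS is active.
Rhamnulose is present, so LomW is active.
No repressor is bound and JovS and LomW are active, so *pexW* is transcribed.
→ *pexW* is ON.
cAMP is absent, so KulH is active.
With repressor KulH bound, *oxaZ* is not transcribed.
So OxaZ is not produced.
Cellobiose is present, so VorZ is inactive.
With no repressor bound, *gixX* is transcribed.
→ *gixX* is ON.
Itaconate is absent, so ZorU is active.
With repressor ZorU bound, *sibM* is not transcribed.
So SibM is not produced.
Autoinducer-2 is absent, so HolS is inactive.
With no repressor bound, *nerF* is transcribed.
→ *nerF* is ON.
Citrulline is absent, so ElnJ is active.
No repressor is bound and ElnJ is active, so *temG* is transcribed.
So TemG is produced and active.
Tagatose is absent, so DulZ is active.
No repressor is bound and TemG and DulZ are active, so *rudX* is transcribed.
→ *rudX* is ON.
5 of the 5 genes are transcribed.

5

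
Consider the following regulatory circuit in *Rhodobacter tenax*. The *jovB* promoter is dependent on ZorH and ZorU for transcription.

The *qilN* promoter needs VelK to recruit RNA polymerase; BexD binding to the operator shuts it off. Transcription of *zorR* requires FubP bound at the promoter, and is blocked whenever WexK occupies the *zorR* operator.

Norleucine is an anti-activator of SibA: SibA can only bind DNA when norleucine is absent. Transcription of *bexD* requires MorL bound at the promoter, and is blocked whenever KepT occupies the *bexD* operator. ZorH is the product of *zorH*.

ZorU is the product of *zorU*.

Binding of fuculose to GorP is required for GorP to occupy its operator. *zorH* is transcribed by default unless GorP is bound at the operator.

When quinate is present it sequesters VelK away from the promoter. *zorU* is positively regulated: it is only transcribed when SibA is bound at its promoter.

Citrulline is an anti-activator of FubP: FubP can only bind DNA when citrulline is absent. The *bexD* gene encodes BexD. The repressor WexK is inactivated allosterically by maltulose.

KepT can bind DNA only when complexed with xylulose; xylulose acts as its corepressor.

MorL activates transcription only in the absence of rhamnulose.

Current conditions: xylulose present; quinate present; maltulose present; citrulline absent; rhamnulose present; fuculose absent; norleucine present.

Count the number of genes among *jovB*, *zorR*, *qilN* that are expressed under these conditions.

Fuculose is absent, so GorP is inactive.
With no repressor bound, *zorH* is transcribed.
So ZorH is produced and active.
Norleucine is present, so SibA is inactive.
Required activator SibA is absent, so *zorU* is not transcribed.
So ZorU is not produced.
Required activator ZorU is absent, so *jovB* is not transcribed.
→ *jovB* is OFF.
Citrulline is absent, so FubP is active.
Maltulose is present, so WexK is inactive.
No repressor is bound and FubP is active, so *zorR* is transcribed.
→ *zorR* is ON.
Quinate is present, so VelK is inactive.
Xylulose is present, so KepT is active.
Rhamnulose is present, so MorL is inactive.
With repressor KepT bound, *bexD* is not transcribed.
So BexD is not produced.
Required activator VelK is absent, so *qilN* is not transcribed.
→ *qilN* is OFF.
1 of the 3 genes is transcribed.

1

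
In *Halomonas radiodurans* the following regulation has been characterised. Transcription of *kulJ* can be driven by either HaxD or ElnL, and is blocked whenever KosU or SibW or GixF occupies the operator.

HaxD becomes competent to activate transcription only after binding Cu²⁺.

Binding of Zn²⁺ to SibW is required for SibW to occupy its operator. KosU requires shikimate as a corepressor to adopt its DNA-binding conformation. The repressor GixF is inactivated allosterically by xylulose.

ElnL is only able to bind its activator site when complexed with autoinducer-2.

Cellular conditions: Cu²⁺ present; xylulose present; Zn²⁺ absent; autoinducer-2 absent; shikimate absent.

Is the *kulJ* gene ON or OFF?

ON

Shikimate is absent, so KosU is inactive.
Zn²⁺ is absent, so SibW is inactive.
Xylulose is present, so GixF is inactive.
Cu²⁺ is present, so HaxD is active.
Autoinducer-2 is absent, so ElnL is inactive.
Activator HaxD is present, so *kulJ* is transcribed.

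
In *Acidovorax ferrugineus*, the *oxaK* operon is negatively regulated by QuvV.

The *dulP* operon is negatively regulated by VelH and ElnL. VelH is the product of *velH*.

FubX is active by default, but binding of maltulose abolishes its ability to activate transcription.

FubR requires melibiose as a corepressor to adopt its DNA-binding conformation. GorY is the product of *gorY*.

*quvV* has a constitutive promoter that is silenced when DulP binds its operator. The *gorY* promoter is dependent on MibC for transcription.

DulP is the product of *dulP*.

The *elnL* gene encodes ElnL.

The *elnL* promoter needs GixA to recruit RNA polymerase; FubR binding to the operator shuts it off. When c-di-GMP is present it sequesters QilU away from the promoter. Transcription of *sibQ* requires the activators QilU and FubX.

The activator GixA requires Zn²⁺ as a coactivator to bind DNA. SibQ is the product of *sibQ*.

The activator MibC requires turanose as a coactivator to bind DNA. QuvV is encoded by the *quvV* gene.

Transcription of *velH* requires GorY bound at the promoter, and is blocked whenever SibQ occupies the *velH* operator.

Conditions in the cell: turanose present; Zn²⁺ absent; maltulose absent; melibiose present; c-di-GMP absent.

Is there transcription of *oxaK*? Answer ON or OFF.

ON

c-di-GMP is absent, so QilU is active.
Maltulose is absent, so FubX is active.
No repressor is bound and QilU and FubX are active, so *sibQ* is transcribed.
So SibQ is produced and active.
Turanose is present, so MibC is active.
No repressor is bound and MibC is active, so *gorY* is transcribed.
So GorY is produced and active.
With repressor SibQ bound, *velH* is not transcribed.
So VelH is not produced.
Zn²⁺ is absent, so GixA is inactive.
Melibiose is present, so FubR is active.
With repressor FubR bound, *elnL* is not transcribed.
So ElnL is not produced.
With no repressor bound, *dulP* is transcribed.
So DulP is produced and active.
With repressor DulP bound, *quvV* is not transcribed.
So QuvV is not produced.
With no repressor bound, *oxaK* is transcribed.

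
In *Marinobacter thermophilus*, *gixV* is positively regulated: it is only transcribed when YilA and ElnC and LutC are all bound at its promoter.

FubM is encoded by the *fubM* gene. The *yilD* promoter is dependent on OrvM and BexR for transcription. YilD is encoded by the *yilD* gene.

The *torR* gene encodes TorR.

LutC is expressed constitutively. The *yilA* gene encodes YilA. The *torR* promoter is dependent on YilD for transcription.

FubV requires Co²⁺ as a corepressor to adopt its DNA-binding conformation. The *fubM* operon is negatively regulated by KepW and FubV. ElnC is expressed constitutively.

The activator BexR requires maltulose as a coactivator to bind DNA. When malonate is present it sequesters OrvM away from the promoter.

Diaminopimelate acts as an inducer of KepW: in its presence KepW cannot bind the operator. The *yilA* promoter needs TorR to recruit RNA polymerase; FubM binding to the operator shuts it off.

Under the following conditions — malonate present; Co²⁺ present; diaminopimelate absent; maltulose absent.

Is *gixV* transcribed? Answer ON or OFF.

Malonate is present, so OrvM is inactive.
Maltulose is absent, so BexR is inactive.
Required activator OrvM is absent, so *yilD* is not transcribed.
So YilD is not produced.
Required activator YilD is absent, so *torR* is not transcribed.
So TorR is not produced.
Diaminopimelate is absent, so KepW is active.
Co²⁺ is present, so FubV is active.
With repressor KepW bound, *fubM* is not transcribed.
So FubM is not produced.
Required activator TorR is absent, so *yilA* is not transcribed.
So YilA is not produced.
ElnC is produced constitutively and is active.
LutC is produced constitutively and is active.
Required activator YilA is absent, so *gixV* is not transcribed.

OFF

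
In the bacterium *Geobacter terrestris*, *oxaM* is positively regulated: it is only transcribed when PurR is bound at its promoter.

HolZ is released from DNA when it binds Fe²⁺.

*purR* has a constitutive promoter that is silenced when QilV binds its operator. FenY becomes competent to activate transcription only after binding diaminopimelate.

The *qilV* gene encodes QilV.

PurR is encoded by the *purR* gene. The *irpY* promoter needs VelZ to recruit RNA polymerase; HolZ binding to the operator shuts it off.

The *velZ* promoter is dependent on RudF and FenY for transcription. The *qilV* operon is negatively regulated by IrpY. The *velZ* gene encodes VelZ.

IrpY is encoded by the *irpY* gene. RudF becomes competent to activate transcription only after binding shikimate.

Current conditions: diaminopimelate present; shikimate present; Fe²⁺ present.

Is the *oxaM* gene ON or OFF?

Shikimate is present, so RudF is active.
Diaminopimelate is present, so FenY is active.
No repressor is bound and RudF and FenY are active, so *velZ* is transcribed.
So VelZ is produced and active.
Fe²⁺ is present, so HolZ is inactive.
No repressor is bound and VelZ is active, so *irpY* is transcribed.
So IrpY is produced and active.
With repressor IrpY bound, *qilV* is not transcribed.
So QilV is not produced.
With no repressor bound, *purR* is transcribed.
So PurR is produced and active.
No repressor is bound and PurR is active, so *oxaM* is transcribed.

ON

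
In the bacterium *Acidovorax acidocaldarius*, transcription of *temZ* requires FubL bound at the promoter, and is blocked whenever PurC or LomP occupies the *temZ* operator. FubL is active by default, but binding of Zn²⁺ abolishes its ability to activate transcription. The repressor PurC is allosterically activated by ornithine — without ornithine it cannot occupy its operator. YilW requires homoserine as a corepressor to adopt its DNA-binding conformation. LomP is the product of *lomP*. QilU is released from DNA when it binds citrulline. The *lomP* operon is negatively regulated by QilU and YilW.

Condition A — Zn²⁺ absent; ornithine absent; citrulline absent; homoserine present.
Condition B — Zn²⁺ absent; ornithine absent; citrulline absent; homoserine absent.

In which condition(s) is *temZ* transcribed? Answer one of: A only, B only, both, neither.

Condition A:
Zn²⁺ is absent, so FubL is active.
Ornithine is absent, so PurC is inactive.
Citrulline is absent, so QilU is active.
Homoserine is present, so YilW is active.
With repressor QilU bound, *lomP* is not transcribed.
So LomP is not produced.
No repressor is bound and FubL is active, so *temZ* is transcribed.
→ *temZ* is ON in A.
Condition B:
Zn²⁺ is absent, so FubL is active.
Ornithine is absent, so PurC is inactive.
Citrulline is absent, so QilU is active.
Homoserine is absent, so YilW is inactive.
With repressor QilU bound, *lomP* is not transcribed.
So LomP is not produced.
No repressor is bound and FubL is active, so *temZ* is transcribed.
→ *temZ* is ON in B.

both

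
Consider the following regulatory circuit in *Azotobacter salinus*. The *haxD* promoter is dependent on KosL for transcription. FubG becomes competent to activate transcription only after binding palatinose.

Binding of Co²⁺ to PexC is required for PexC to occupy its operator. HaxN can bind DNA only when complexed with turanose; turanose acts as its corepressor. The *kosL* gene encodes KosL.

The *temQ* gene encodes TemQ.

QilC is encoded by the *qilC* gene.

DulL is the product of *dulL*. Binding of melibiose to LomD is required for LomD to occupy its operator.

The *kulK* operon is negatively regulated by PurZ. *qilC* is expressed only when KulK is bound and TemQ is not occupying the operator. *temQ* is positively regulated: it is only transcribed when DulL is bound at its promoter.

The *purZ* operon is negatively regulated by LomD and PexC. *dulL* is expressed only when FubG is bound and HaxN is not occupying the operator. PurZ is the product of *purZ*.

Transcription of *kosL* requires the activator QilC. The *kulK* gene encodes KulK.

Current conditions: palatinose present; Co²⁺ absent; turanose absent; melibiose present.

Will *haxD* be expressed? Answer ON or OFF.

OFF

Palatinose is present, so FubG is active.
Turanose is absent, so HaxN is inactive.
No repressor is bound and FubG is active, so *dulL* is transcribed.
So DulL is produced and active.
No repressor is bound and DulL is active, so *temQ* is transcribed.
So TemQ is produced and active.
Melibiose is present, so LomD is active.
Co²⁺ is absent, so PexC is inactive.
With repressor LomD bound, *purZ* is not transcribed.
So PurZ is not produced.
With no repressor bound, *kulK* is transcribed.
So KulK is produced and active.
With repressor TemQ bound, *qilC* is not transcribed.
So QilC is not produced.
Required activator QilC is absent, so *kosL* is not transcribed.
So KosL is not produced.
Required activator KosL is absent, so *haxD* is not transcribed.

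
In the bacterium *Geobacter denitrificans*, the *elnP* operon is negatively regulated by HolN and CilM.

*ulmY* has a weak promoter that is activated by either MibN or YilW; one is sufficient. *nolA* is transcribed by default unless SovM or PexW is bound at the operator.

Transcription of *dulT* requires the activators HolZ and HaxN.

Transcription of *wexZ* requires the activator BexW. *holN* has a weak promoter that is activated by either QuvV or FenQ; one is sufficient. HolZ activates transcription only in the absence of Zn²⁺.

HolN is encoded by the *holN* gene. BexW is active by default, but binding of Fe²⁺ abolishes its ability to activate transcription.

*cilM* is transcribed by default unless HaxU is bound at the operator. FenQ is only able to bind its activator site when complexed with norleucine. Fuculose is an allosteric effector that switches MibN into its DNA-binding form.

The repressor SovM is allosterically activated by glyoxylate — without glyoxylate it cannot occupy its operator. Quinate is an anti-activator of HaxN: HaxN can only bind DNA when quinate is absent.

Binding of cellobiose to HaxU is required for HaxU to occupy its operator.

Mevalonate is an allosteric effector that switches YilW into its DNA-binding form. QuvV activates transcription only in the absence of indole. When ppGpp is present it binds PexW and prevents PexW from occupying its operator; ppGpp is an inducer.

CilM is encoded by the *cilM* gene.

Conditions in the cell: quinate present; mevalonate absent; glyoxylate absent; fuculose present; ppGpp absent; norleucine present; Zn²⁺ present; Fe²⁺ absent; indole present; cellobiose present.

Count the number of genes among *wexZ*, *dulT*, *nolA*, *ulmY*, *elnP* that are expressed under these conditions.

2

Fe²⁺ is absent, so BexW is active.
No repressor is bound and BexW is active, so *wexZ* is transcribed.
→ *wexZ* is ON.
Zn²⁺ is present, so HolZ is inactive.
Quinate is present, so HaxN is inactive.
Required activator HolZ is absent, so *dulT* is not transcribed.
→ *dulT* is OFF.
Glyoxylate is absent, so SovM is inactive.
ppGpp is absent, so PexW is active.
With repressor PexW bound, *nolA* is not transcribed.
→ *nolA* is OFF.
Fuculose is present, so MibN is active.
Mevalonate is absent, so YilW is inactive.
Activator MibN is present, so *ulmY* is transcribed.
→ *ulmY* is ON.
Indole is present, so QuvV is inactive.
Norleucine is present, so FenQ is active.
Activator FenQ is present, so *holN* is transcribed.
So HolN is produced and active.
Cellobiose is present, so HaxU is active.
With repressor HaxU bound, *cilM* is not transcribed.
So CilM is not produced.
With repressor HolN bound, *elnP* is not transcribed.
→ *elnP* is OFF.
2 of the 5 genes are transcribed.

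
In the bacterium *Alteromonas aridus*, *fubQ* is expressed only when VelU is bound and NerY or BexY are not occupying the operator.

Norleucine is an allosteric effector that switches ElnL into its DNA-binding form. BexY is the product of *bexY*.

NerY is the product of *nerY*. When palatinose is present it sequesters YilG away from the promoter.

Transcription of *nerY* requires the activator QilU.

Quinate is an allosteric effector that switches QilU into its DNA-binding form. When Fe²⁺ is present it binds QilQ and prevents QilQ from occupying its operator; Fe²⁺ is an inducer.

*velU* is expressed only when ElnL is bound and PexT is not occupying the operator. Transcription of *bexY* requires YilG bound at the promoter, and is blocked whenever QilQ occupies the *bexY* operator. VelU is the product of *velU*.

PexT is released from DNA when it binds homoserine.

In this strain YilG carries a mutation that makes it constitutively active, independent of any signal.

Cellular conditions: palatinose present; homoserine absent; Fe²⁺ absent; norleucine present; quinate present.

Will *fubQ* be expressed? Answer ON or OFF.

OFF

Quinate is present, so QilU is active.
No repressor is bound and QilU is active, so *nerY* is transcribed.
So NerY is produced and active.
Norleucine is present, so ElnL is active.
Homoserine is absent, so PexT is active.
With repressor PexT bound, *velU* is not transcribed.
So VelU is not produced.
Fe²⁺ is absent, so QilQ is active.
YilG is constitutively active in this strain.
With repressor QilQ bound, *bexY* is not transcribed.
So BexY is not produced.
With repressor NerY bound, *fubQ* is not transcribed.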